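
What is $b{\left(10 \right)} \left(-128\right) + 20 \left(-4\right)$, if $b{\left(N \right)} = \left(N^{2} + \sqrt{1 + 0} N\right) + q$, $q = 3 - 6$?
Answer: $-13776$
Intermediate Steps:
$q = -3$
$b{\left(N \right)} = -3 + N + N^{2}$ ($b{\left(N \right)} = \left(N^{2} + \sqrt{1 + 0} N\right) - 3 = \left(N^{2} + \sqrt{1} N\right) - 3 = \left(N^{2} + 1 N\right) - 3 = \left(N^{2} + N\right) - 3 = \left(N + N^{2}\right) - 3 = -3 + N + N^{2}$)
$b{\left(10 \right)} \left(-128\right) + 20 \left(-4\right) = \left(-3 + 10 + 10^{2}\right) \left(-128\right) + 20 \left(-4\right) = \left(-3 + 10 + 100\right) \left(-128\right) - 80 = 107 \left(-128\right) - 80 = -13696 - 80 = -13776$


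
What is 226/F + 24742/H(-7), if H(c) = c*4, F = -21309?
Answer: -263616803/298326 ≈ -883.65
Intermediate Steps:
H(c) = 4*c
226/F + 24742/H(-7) = 226/(-21309) + 24742/((4*(-7))) = 226*(-1/21309) + 24742/(-28) = -226/21309 + 24742*(-1/28) = -226/21309 - 12371/14 = -263616803/298326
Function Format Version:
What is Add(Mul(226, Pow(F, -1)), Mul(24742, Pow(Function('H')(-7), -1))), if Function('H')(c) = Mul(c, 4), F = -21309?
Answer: Rational(-263616803, 298326) ≈ -883.65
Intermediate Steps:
Function('H')(c) = Mul(4, c)
Add(Mul(226, Pow(F, -1)), Mul(24742, Pow(Function('H')(-7), -1))) = Add(Mul(226, Pow(-21309, -1)), Mul(24742, Pow(Mul(4, -7), -1))) = Add(Mul(226, Rational(-1, 21309)), Mul(24742, Pow(-28, -1))) = Add(Rational(-226, 21309), Mul(24742, Rational(-1, 28))) = Add(Rational(-226, 21309), Rational(-12371, 14)) = Rational(-263616803, 298326)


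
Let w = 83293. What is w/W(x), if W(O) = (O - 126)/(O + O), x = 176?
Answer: 14659568/25 ≈ 5.8638e+5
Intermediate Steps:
W(O) = (-126 + O)/(2*O) (W(O) = (-126 + O)/((2*O)) = (-126 + O)*(1/(2*O)) = (-126 + O)/(2*O))
w/W(x) = 83293/(((1/2)*(-126 + 176)/176)) = 83293/(((1/2)*(1/176)*50)) = 83293/(25/176) = 83293*(176/25) = 14659568/25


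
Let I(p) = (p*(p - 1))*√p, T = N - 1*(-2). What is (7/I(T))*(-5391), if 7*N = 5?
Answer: -616371*√133/1444 ≈ -4922.7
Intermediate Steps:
N = 5/7 (N = (⅐)*5 = 5/7 ≈ 0.71429)
T = 19/7 (T = 5/7 - 1*(-2) = 5/7 + 2 = 19/7 ≈ 2.7143)
I(p) = p^(3/2)*(-1 + p) (I(p) = (p*(-1 + p))*√p = p^(3/2)*(-1 + p))
(7/I(T))*(-5391) = (7/(((19/7)^(3/2)*(-1 + 19/7))))*(-5391) = (7/(((19*√133/49)*(12/7))))*(-5391) = (7/((228*√133/343)))*(-5391) = (7*(49*√133/4332))*(-5391) = (343*√133/4332)*(-5391) = -616371*√133/1444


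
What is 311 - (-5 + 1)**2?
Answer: 295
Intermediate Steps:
311 - (-5 + 1)**2 = 311 - 1*(-4)**2 = 311 - 1*16 = 311 - 16 = 295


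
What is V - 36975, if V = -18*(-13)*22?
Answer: -31827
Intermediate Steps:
V = 5148 (V = 234*22 = 5148)
V - 36975 = 5148 - 36975 = -31827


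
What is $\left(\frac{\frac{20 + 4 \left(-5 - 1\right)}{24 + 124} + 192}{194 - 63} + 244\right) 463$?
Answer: $\frac{550863973}{4847} \approx 1.1365 \cdot 10^{5}$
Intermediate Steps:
$\left(\frac{\frac{20 + 4 \left(-5 - 1\right)}{24 + 124} + 192}{194 - 63} + 244\right) 463 = \left(\frac{\frac{20 + 4 \left(-6\right)}{148} + 192}{131} + 244\right) 463 = \left(\left(\left(20 - 24\right) \frac{1}{148} + 192\right) \frac{1}{131} + 244\right) 463 = \left(\left(\left(-4\right) \frac{1}{148} + 192\right) \frac{1}{131} + 244\right) 463 = \left(\left(- \frac{1}{37} + 192\right) \frac{1}{131} + 244\right) 463 = \left(\frac{7103}{37} \cdot \frac{1}{131} + 244\right) 463 = \left(\frac{7103}{4847} + 244\right) 463 = \frac{1189771}{4847} \cdot 463 = \frac{550863973}{4847}$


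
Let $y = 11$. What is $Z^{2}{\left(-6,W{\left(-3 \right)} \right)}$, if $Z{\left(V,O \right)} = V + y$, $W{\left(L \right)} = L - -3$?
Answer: $25$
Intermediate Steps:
$W{\left(L \right)} = 3 + L$ ($W{\left(L \right)} = L + 3 = 3 + L$)
$Z{\left(V,O \right)} = 11 + V$ ($Z{\left(V,O \right)} = V + 11 = 11 + V$)
$Z^{2}{\left(-6,W{\left(-3 \right)} \right)} = \left(11 - 6\right)^{2} = 5^{2} = 25$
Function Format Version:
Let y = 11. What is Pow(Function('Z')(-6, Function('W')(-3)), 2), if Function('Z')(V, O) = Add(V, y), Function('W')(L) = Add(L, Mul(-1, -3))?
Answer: 25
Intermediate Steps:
Function('W')(L) = Add(3, L) (Function('W')(L) = Add(L, 3) = Add(3, L))
Function('Z')(V, O) = Add(11, V) (Function('Z')(V, O) = Add(V, 11) = Add(11, V))
Pow(Function('Z')(-6, Function('W')(-3)), 2) = Pow(Add(11, -6), 2) = Pow(5, 2) = 25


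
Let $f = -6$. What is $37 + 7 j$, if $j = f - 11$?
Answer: $-82$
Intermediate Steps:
$j = -17$ ($j = -6 - 11 = -17$)
$37 + 7 j = 37 + 7 \left(-17\right) = 37 - 119 = -82$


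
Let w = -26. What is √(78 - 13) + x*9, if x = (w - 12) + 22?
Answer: -144 + √65 ≈ -135.94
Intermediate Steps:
x = -16 (x = (-26 - 12) + 22 = -38 + 22 = -16)
√(78 - 13) + x*9 = √(78 - 13) - 16*9 = √65 - 144 = -144 + √65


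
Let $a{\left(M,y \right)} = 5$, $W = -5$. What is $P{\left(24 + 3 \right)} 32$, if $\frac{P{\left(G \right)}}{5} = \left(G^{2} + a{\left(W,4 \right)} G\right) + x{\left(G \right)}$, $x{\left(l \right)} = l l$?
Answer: $254880$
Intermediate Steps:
$x{\left(l \right)} = l^{2}$
$P{\left(G \right)} = 10 G^{2} + 25 G$ ($P{\left(G \right)} = 5 \left(\left(G^{2} + 5 G\right) + G^{2}\right) = 5 \left(2 G^{2} + 5 G\right) = 10 G^{2} + 25 G$)
$P{\left(24 + 3 \right)} 32 = 5 \left(24 + 3\right) \left(5 + 2 \left(24 + 3\right)\right) 32 = 5 \cdot 27 \left(5 + 2 \cdot 27\right) 32 = 5 \cdot 27 \left(5 + 54\right) 32 = 5 \cdot 27 \cdot 59 \cdot 32 = 7965 \cdot 32 = 254880$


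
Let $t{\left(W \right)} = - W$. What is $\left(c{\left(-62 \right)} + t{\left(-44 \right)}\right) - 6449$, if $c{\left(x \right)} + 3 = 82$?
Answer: $-6326$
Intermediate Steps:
$c{\left(x \right)} = 79$ ($c{\left(x \right)} = -3 + 82 = 79$)
$\left(c{\left(-62 \right)} + t{\left(-44 \right)}\right) - 6449 = \left(79 - -44\right) - 6449 = \left(79 + 44\right) - 6449 = 123 - 6449 = -6326$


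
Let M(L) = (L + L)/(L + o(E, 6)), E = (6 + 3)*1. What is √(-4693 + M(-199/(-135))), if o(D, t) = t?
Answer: I*√4777452551/1009 ≈ 68.503*I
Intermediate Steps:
E = 9 (E = 9*1 = 9)
M(L) = 2*L/(6 + L) (M(L) = (L + L)/(L + 6) = (2*L)/(6 + L) = 2*L/(6 + L))
√(-4693 + M(-199/(-135))) = √(-4693 + 2*(-199/(-135))/(6 - 199/(-135))) = √(-4693 + 2*(-199*(-1/135))/(6 - 199*(-1/135))) = √(-4693 + 2*(199/135)/(6 + 199/135)) = √(-4693 + 2*(199/135)/(1009/135)) = √(-4693 + 2*(199/135)*(135/1009)) = √(-4693 + 398/1009) = √(-4734839/1009) = I*√4777452551/1009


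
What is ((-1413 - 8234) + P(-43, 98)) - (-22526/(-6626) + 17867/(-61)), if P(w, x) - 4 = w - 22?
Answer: -1903412516/202093 ≈ -9418.5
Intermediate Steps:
P(w, x) = -18 + w (P(w, x) = 4 + (w - 22) = 4 + (-22 + w) = -18 + w)
((-1413 - 8234) + P(-43, 98)) - (-22526/(-6626) + 17867/(-61)) = ((-1413 - 8234) + (-18 - 43)) - (-22526/(-6626) + 17867/(-61)) = (-9647 - 61) - (-22526*(-1/6626) + 17867*(-1/61)) = -9708 - (11263/3313 - 17867/61) = -9708 - 1*(-58506328/202093) = -9708 + 58506328/202093 = -1903412516/202093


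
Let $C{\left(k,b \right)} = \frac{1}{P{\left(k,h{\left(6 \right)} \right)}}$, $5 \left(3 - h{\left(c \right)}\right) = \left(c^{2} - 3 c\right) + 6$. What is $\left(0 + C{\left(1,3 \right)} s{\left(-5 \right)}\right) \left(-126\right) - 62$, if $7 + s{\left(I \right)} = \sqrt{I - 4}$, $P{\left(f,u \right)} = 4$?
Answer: $\frac{317}{2} - \frac{189 i}{2} \approx 158.5 - 94.5 i$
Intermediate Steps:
$h{\left(c \right)} = \frac{9}{5} - \frac{c^{2}}{5} + \frac{3 c}{5}$ ($h{\left(c \right)} = 3 - \frac{\left(c^{2} - 3 c\right) + 6}{5} = 3 - \frac{6 + c^{2} - 3 c}{5} = 3 - \left(\frac{6}{5} - \frac{3 c}{5} + \frac{c^{2}}{5}\right) = \frac{9}{5} - \frac{c^{2}}{5} + \frac{3 c}{5}$)
$s{\left(I \right)} = -7 + \sqrt{-4 + I}$ ($s{\left(I \right)} = -7 + \sqrt{I - 4} = -7 + \sqrt{-4 + I}$)
$C{\left(k,b \right)} = \frac{1}{4}$
$\left(0 + C{\left(1,3 \right)} s{\left(-5 \right)}\right) \left(-126\right) - 62 = \left(0 + \frac{-7 + \sqrt{-4 - 5}}{4}\right) \left(-126\right) - 62 = \left(0 + \frac{-7 + \sqrt{-9}}{4}\right) \left(-126\right) - 62 = \left(0 + \frac{-7 + 3 i}{4}\right) \left(-126\right) - 62 = \left(0 - \left(\frac{7}{4} - \frac{3 i}{4}\right)\right) \left(-126\right) - 62 = \left(- \frac{7}{4} + \frac{3 i}{4}\right) \left(-126\right) - 62 = \left(\frac{441}{2} - \frac{189 i}{2}\right) - 62 = \frac{317}{2} - \frac{189 i}{2}$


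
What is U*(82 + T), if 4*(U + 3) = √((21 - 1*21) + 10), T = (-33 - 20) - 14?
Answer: -45 + 15*√10/4 ≈ -33.141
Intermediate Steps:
T = -67 (T = -53 - 14 = -67)
U = -3 + √10/4 (U = -3 + √((21 - 1*21) + 10)/4 = -3 + √((21 - 21) + 10)/4 = -3 + √(0 + 10)/4 = -3 + √10/4 ≈ -2.2094)
U*(82 + T) = (-3 + √10/4)*(82 - 67) = (-3 + √10/4)*15 = -45 + 15*√10/4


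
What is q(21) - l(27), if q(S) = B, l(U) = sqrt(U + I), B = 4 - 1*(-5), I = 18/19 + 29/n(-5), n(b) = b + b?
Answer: 9 - sqrt(904210)/190 ≈ 3.9953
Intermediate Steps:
n(b) = 2*b
I = -371/190 (I = 18/19 + 29/((2*(-5))) = 18*(1/19) + 29/(-10) = 18/19 + 29*(-1/10) = 18/19 - 29/10 = -371/190 ≈ -1.9526)
B = 9 (B = 4 + 5 = 9)
l(U) = sqrt(-371/190 + U) (l(U) = sqrt(U - 371/190) = sqrt(-371/190 + U))
q(S) = 9
q(21) - l(27) = 9 - sqrt(-70490 + 36100*27)/190 = 9 - sqrt(-70490 + 974700)/190 = 9 - sqrt(904210)/190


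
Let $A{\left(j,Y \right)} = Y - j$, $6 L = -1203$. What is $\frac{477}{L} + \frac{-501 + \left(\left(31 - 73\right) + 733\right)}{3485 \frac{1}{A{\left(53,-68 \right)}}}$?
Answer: $- \frac{2508736}{279497} \approx -8.9759$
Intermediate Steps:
$L = - \frac{401}{2}$ ($L = \frac{1}{6} \left(-1203\right) = - \frac{401}{2} \approx -200.5$)
$\frac{477}{L} + \frac{-501 + \left(\left(31 - 73\right) + 733\right)}{3485 \frac{1}{A{\left(53,-68 \right)}}} = \frac{477}{- \frac{401}{2}} + \frac{-501 + \left(\left(31 - 73\right) + 733\right)}{3485 \frac{1}{-68 - 53}} = 477 \left(- \frac{2}{401}\right) + \frac{-501 + \left(-42 + 733\right)}{3485 \frac{1}{-68 - 53}} = - \frac{954}{401} + \frac{-501 + 691}{3485 \frac{1}{-121}} = - \frac{954}{401} + \frac{190}{3485 \left(- \frac{1}{121}\right)} = - \frac{954}{401} + \frac{190}{- \frac{3485}{121}} = - \frac{954}{401} + 190 \left(- \frac{121}{3485}\right) = - \frac{954}{401} - \frac{4598}{697} = - \frac{2508736}{279497}$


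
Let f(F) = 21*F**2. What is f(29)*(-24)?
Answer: -423864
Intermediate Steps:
f(29)*(-24) = (21*29**2)*(-24) = (21*841)*(-24) = 17661*(-24) = -423864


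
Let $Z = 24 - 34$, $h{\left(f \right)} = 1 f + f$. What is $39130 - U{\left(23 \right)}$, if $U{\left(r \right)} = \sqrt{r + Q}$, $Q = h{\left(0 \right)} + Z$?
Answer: $39130 - \sqrt{13} \approx 39126.0$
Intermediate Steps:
$h{\left(f \right)} = 2 f$ ($h{\left(f \right)} = f + f = 2 f$)
$Z = -10$ ($Z = 24 - 34 = -10$)
$Q = -10$ ($Q = 2 \cdot 0 - 10 = 0 - 10 = -10$)
$U{\left(r \right)} = \sqrt{-10 + r}$ ($U{\left(r \right)} = \sqrt{r - 10} = \sqrt{-10 + r}$)
$39130 - U{\left(23 \right)} = 39130 - \sqrt{-10 + 23} = 39130 - \sqrt{13}$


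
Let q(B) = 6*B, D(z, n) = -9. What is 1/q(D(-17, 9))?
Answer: -1/54 ≈ -0.018519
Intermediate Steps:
1/q(D(-17, 9)) = 1/(6*(-9)) = 1/(-54) = -1/54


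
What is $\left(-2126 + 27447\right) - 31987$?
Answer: $-6666$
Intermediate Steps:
$\left(-2126 + 27447\right) - 31987 = 25321 - 31987 = -6666$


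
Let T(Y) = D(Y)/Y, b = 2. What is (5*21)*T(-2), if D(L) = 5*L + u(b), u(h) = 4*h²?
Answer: -315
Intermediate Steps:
D(L) = 16 + 5*L (D(L) = 5*L + 4*2² = 5*L + 4*4 = 5*L + 16 = 16 + 5*L)
T(Y) = (16 + 5*Y)/Y
(5*21)*T(-2) = (5*21)*(5 + 16/(-2)) = 105*(5 + 16*(-½)) = 105*(5 - 8) = 105*(-3) = -315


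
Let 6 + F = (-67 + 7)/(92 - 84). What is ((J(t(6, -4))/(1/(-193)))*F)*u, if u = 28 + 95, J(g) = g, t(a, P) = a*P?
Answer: -7691436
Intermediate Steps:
t(a, P) = P*a
u = 123
F = -27/2 (F = -6 + (-67 + 7)/(92 - 84) = -6 - 60/8 = -6 - 60*⅛ = -6 - 15/2 = -27/2 ≈ -13.500)
((J(t(6, -4))/(1/(-193)))*F)*u = (((-4*6)/(1/(-193)))*(-27/2))*123 = (-24/(-1/193)*(-27/2))*123 = (-24*(-193)*(-27/2))*123 = (4632*(-27/2))*123 = -62532*123 = -7691436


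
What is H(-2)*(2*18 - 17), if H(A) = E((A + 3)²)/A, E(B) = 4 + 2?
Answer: -57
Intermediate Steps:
E(B) = 6
H(A) = 6/A
H(-2)*(2*18 - 17) = (6/(-2))*(2*18 - 17) = (6*(-½))*(36 - 17) = -3*19 = -57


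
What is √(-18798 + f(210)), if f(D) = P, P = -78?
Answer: 22*I*√39 ≈ 137.39*I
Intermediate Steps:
f(D) = -78
√(-18798 + f(210)) = √(-18798 - 78) = √(-18876) = 22*I*√39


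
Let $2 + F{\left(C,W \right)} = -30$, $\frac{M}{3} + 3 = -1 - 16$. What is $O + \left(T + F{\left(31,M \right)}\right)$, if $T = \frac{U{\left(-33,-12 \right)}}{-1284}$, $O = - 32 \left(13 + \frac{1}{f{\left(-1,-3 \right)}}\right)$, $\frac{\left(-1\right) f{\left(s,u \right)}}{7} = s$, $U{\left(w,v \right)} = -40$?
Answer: $- \frac{1016858}{2247} \approx -452.54$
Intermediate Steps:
$M = -60$ ($M = -9 + 3 \left(-1 - 16\right) = -9 + 3 \left(-17\right) = -9 - 51 = -60$)
$f{\left(s,u \right)} = - 7 s$
$F{\left(C,W \right)} = -32$ ($F{\left(C,W \right)} = -2 - 30 = -32$)
$O = - \frac{2944}{7}$ ($O = - 32 \left(13 + \frac{1}{\left(-7\right) \left(-1\right)}\right) = - 32 \left(13 + \frac{1}{7}\right) = \left(-32\right) \frac{92}{7} = - \frac{2944}{7} \approx -420.57$)
$T = \frac{10}{321}$ ($T = - \frac{40}{-1284} = \left(-40\right) \left(- \frac{1}{1284}\right) = \frac{10}{321} \approx 0.031153$)
$O + \left(T + F{\left(31,M \right)}\right) = - \frac{2944}{7} + \left(\frac{10}{321} - 32\right) = - \frac{2944}{7} - \frac{10262}{321} = - \frac{1016858}{2247}$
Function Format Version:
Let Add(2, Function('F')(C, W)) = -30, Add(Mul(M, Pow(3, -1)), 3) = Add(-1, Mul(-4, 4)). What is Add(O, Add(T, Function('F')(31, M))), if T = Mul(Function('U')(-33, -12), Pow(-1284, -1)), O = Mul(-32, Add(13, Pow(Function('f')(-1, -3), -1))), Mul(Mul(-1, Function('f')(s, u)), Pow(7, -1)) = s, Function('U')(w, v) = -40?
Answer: Rational(-1016858, 2247) ≈ -452.54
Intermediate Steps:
M = -60 (M = Add(-9, Mul(3, Add(-1, Mul(-4, 4)))) = Add(-9, Mul(3, Add(-1, -16))) = Add(-9, Mul(3, -17)) = Add(-9, -51) = -60)
Function('f')(s, u) = Mul(-7, s)
Function('F')(C, W) = -32 (Function('F')(C, W) = Add(-2, -30) = -32)
O = Rational(-2944, 7) (O = Mul(-32, Add(13, Pow(Mul(-7, -1), -1))) = Mul(-32, Add(13, Pow(7, -1))) = Mul(-32, Add(13, Rational(1, 7))) = Mul(-32, Rational(92, 7)) = Rational(-2944, 7) ≈ -420.57)
T = Rational(10, 321) (T = Mul(-40, Pow(-1284, -1)) = Mul(-40, Rational(-1, 1284)) = Rational(10, 321) ≈ 0.031153)
Add(O, Add(T, Function('F')(31, M))) = Add(Rational(-2944, 7), Add(Rational(10, 321), -32)) = Add(Rational(-2944, 7), Rational(-10262, 321)) = Rational(-1016858, 2247)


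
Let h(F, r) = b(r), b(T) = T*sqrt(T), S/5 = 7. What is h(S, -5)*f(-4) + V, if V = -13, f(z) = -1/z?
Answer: -13 - 5*I*sqrt(5)/4 ≈ -13.0 - 2.7951*I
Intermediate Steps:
S = 35 (S = 5*7 = 35)
b(T) = T**(3/2)
h(F, r) = r**(3/2)
h(S, -5)*f(-4) + V = (-5)**(3/2)*(-1/(-4)) - 13 = (-5*I*sqrt(5))*(-1*(-1/4)) - 13 = -5*I*sqrt(5)*(1/4) - 13 = -5*I*sqrt(5)/4 - 13 = -13 - 5*I*sqrt(5)/4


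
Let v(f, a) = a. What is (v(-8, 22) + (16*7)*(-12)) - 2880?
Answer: -4202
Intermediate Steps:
(v(-8, 22) + (16*7)*(-12)) - 2880 = (22 + (16*7)*(-12)) - 2880 = (22 + 112*(-12)) - 2880 = (22 - 1344) - 2880 = -1322 - 2880 = -4202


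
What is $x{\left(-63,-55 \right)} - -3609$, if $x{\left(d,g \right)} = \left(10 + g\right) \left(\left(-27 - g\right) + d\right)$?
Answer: $5184$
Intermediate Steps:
$x{\left(d,g \right)} = \left(10 + g\right) \left(-27 + d - g\right)$
$x{\left(-63,-55 \right)} - -3609 = \left(-270 - \left(-55\right)^{2} - -2035 + 10 \left(-63\right) - -3465\right) - -3609 = \left(-270 - 3025 + 2035 - 630 + 3465\right) + 3609 = 1575 + 3609 = 5184$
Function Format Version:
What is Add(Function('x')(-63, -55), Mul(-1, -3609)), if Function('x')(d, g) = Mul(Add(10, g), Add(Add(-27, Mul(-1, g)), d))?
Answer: 5184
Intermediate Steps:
Function('x')(d, g) = Mul(Add(10, g), Add(-27, d, Mul(-1, g)))
Add(Function('x')(-63, -55), Mul(-1, -3609)) = Add(Add(-270, Mul(-1, Pow(-55, 2)), Mul(-37, -55), Mul(10, -63), Mul(-63, -55)), Mul(-1, -3609)) = Add(Add(-270, Mul(-1, 3025), 2035, -630, 3465), 3609) = Add(Add(-270, -3025, 2035, -630, 3465), 3609) = Add(1575, 3609) = 5184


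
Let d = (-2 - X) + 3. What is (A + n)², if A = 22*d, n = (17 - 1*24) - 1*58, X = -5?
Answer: 4489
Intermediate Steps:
n = -65 (n = (17 - 24) - 58 = -7 - 58 = -65)
d = 6 (d = (-2 - 1*(-5)) + 3 = (-2 + 5) + 3 = 3 + 3 = 6)
A = 132 (A = 22*6 = 132)
(A + n)² = (132 - 65)² = 67² = 4489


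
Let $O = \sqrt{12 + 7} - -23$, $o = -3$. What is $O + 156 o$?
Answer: $-445 + \sqrt{19} \approx -440.64$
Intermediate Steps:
$O = 23 + \sqrt{19}$ ($O = \sqrt{19} + 23 = 23 + \sqrt{19} \approx 27.359$)
$O + 156 o = \left(23 + \sqrt{19}\right) + 156 \left(-3\right) = \left(23 + \sqrt{19}\right) - 468 = -445 + \sqrt{19}$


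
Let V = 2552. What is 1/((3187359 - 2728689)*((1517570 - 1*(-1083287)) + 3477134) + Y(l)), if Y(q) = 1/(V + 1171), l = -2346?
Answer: 3723/10378950107324311 ≈ 3.5871e-13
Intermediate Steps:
Y(q) = 1/3723 (Y(q) = 1/(2552 + 1171) = 1/3723)
1/((3187359 - 2728689)*((1517570 - 1*(-1083287)) + 3477134) + Y(l)) = 1/((3187359 - 2728689)*((1517570 - 1*(-1083287)) + 3477134) + 1/3723) = 1/(458670*((1517570 + 1083287) + 3477134) + 1/3723) = 1/(458670*(2600857 + 3477134) + 1/3723) = 1/(458670*6077991 + 1/3723) = 1/(2787792131970 + 1/3723) = 1/(10378950107324311/3723) = 3723/10378950107324311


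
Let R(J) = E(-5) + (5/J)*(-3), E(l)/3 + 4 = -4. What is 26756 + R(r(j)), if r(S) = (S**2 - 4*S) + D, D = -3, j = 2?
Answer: 187139/7 ≈ 26734.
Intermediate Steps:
E(l) = -24 (E(l) = -12 + 3*(-4) = -12 - 12 = -24)
r(S) = -3 + S**2 - 4*S (r(S) = (S**2 - 4*S) - 3 = -3 + S**2 - 4*S)
R(J) = -24 - 15/J (R(J) = -24 + (5/J)*(-3) = -24 - 15/J)
26756 + R(r(j)) = 26756 + (-24 - 15/(-3 + 2**2 - 4*2)) = 26756 + (-24 - 15/(-3 + 4 - 8)) = 26756 + (-24 - 15/(-7)) = 26756 + (-24 - 15*(-1/7)) = 26756 + (-24 + 15/7) = 26756 - 153/7 = 187139/7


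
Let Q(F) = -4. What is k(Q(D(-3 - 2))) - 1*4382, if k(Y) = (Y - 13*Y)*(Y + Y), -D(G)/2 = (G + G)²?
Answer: -4766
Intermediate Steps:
D(G) = -8*G² (D(G) = -2*(G + G)² = -2*4*G² = -8*G²)
k(Y) = -24*Y² (k(Y) = (-12*Y)*(2*Y) = -24*Y²)
k(Q(D(-3 - 2))) - 1*4382 = -24*(-4)² - 1*4382 = -24*16 - 4382 = -384 - 4382 = -4766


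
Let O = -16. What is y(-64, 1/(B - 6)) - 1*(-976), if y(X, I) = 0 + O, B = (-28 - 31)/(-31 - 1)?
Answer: 960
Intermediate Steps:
B = 59/32 (B = -59/(-32) = -59*(-1/32) = 59/32 ≈ 1.8438)
y(X, I) = -16 (y(X, I) = 0 - 16 = -16)
y(-64, 1/(B - 6)) - 1*(-976) = -16 - 1*(-976) = -16 + 976 = 960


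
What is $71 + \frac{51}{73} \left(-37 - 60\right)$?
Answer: $\frac{236}{73} \approx 3.2329$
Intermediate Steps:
$71 + \frac{51}{73} \left(-37 - 60\right) = 71 + 51 \cdot \frac{1}{73} \left(-37 - 60\right) = 71 + \frac{51}{73} \left(-97\right) = 71 - \frac{4947}{73} = \frac{236}{73}$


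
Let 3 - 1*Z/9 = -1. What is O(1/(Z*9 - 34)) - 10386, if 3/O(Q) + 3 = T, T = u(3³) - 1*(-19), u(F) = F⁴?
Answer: -5519712399/531457 ≈ -10386.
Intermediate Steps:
Z = 36 (Z = 27 - 9*(-1) = 27 + 9 = 36)
T = 531460 (T = (3³)⁴ - 1*(-19) = 27⁴ + 19 = 531441 + 19 = 531460)
O(Q) = 3/531457 (O(Q) = 3/(-3 + 531460) = 3/531457)
O(1/(Z*9 - 34)) - 10386 = 3/531457 - 10386 = -5519712399/531457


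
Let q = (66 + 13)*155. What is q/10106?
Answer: 395/326 ≈ 1.2117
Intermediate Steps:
q = 12245 (q = 79*155 = 12245)
q/10106 = 12245/10106 = 12245*(1/10106) = 395/326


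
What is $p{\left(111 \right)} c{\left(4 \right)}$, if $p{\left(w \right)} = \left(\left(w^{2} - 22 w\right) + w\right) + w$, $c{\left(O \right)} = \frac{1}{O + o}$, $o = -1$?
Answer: $3367$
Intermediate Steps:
$c{\left(O \right)} = \frac{1}{-1 + O}$ ($c{\left(O \right)} = \frac{1}{O - 1} = \frac{1}{-1 + O}$)
$p{\left(w \right)} = w^{2} - 20 w$ ($p{\left(w \right)} = \left(w^{2} - 21 w\right) + w = w^{2} - 20 w$)
$p{\left(111 \right)} c{\left(4 \right)} = \frac{111 \left(-20 + 111\right)}{-1 + 4} = \frac{111 \cdot 91}{3} = 10101 \cdot \frac{1}{3} = 3367$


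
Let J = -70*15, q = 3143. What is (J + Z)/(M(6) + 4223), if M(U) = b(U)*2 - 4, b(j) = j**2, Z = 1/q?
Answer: -3300149/13486613 ≈ -0.24470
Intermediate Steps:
J = -1050
Z = 1/3143 ≈ 0.00031817
M(U) = -4 + 2*U**2 (M(U) = U**2*2 - 4 = 2*U**2 - 4 = -4 + 2*U**2)
(J + Z)/(M(6) + 4223) = (-1050 + 1/3143)/((-4 + 2*6**2) + 4223) = -3300149/(3143*((-4 + 2*36) + 4223)) = -3300149/(3143*((-4 + 72) + 4223)) = -3300149/(3143*(68 + 4223)) = -3300149/3143/4291 = -3300149/3143*1/4291 = -3300149/13486613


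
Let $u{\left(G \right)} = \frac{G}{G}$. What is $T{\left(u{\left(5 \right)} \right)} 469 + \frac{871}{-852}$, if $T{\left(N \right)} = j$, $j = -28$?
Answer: $- \frac{11189335}{852} \approx -13133.0$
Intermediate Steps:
$u{\left(G \right)} = 1$
$T{\left(N \right)} = -28$
$T{\left(u{\left(5 \right)} \right)} 469 + \frac{871}{-852} = \left(-28\right) 469 + \frac{871}{-852} = -13132 + 871 \left(- \frac{1}{852}\right) = -13132 - \frac{871}{852} = - \frac{11189335}{852}$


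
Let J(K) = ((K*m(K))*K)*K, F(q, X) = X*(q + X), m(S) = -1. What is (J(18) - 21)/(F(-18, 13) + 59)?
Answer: 1951/2 ≈ 975.50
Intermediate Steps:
F(q, X) = X*(X + q)
J(K) = -K³ (J(K) = ((K*(-1))*K)*K = ((-K)*K)*K = (-K²)*K = -K³)
(J(18) - 21)/(F(-18, 13) + 59) = (-1*18³ - 21)/(13*(13 - 18) + 59) = (-1*5832 - 21)/(13*(-5) + 59) = (-5832 - 21)/(-65 + 59) = -5853/(-6) = -5853*(-⅙) = 1951/2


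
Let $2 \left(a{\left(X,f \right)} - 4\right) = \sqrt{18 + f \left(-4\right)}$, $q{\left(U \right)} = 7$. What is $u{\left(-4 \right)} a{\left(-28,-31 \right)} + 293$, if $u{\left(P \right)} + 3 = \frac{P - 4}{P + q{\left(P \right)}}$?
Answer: $\frac{811}{3} - \frac{17 \sqrt{142}}{6} \approx 236.57$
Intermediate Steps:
$a{\left(X,f \right)} = 4 + \frac{\sqrt{18 - 4 f}}{2}$ ($a{\left(X,f \right)} = 4 + \frac{\sqrt{18 + f \left(-4\right)}}{2} = 4 + \frac{\sqrt{18 - 4 f}}{2}$)
$u{\left(P \right)} = -3 + \frac{-4 + P}{7 + P}$ ($u{\left(P \right)} = -3 + \frac{P - 4}{P + 7} = -3 + \frac{-4 + P}{7 + P}$)
$u{\left(-4 \right)} a{\left(-28,-31 \right)} + 293 = \frac{-25 - -8}{7 - 4} \left(4 + \frac{\sqrt{18 - -124}}{2}\right) + 293 = \frac{-25 + 8}{3} \left(4 + \frac{\sqrt{18 + 124}}{2}\right) + 293 = \frac{1}{3} \left(-17\right) \left(4 + \frac{\sqrt{142}}{2}\right) + 293 = - \frac{17 \left(4 + \frac{\sqrt{142}}{2}\right)}{3} + 293 = \left(- \frac{68}{3} - \frac{17 \sqrt{142}}{6}\right) + 293 = \frac{811}{3} - \frac{17 \sqrt{142}}{6}$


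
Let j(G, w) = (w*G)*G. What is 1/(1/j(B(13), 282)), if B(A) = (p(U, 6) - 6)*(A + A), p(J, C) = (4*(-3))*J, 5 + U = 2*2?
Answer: 6862752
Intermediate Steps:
U = -1 (U = -5 + 2*2 = -5 + 4 = -1)
p(J, C) = -12*J
B(A) = 12*A (B(A) = (-12*(-1) - 6)*(A + A) = (12 - 6)*(2*A) = 6*(2*A) = 12*A)
j(G, w) = w*G² (j(G, w) = (G*w)*G = w*G²)
1/(1/j(B(13), 282)) = 1/(1/(282*(12*13)²)) = 1/(1/(282*156²)) = 1/(1/(282*24336)) = 1/(1/6862752) = 6862752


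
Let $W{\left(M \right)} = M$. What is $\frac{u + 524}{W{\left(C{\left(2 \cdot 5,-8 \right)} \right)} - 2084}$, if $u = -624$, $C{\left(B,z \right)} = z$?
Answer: $\frac{25}{523} \approx 0.047801$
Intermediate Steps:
$\frac{u + 524}{W{\left(C{\left(2 \cdot 5,-8 \right)} \right)} - 2084} = \frac{-624 + 524}{-8 - 2084} = - \frac{100}{-2092} = \left(-100\right) \left(- \frac{1}{2092}\right) = \frac{25}{523}$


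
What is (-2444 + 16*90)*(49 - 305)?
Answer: 257024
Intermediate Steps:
(-2444 + 16*90)*(49 - 305) = (-2444 + 1440)*(-256) = -1004*(-256) = 257024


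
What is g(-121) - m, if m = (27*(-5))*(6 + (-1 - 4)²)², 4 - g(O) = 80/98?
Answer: 6357171/49 ≈ 1.2974e+5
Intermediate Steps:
g(O) = 156/49 (g(O) = 4 - 80/98 = 4 - 1*40/49 = 4 - 40/49 = 156/49)
m = -129735 (m = -135*(6 + (-5)²)² = -135*(6 + 25)² = -135*31² = -135*961 = -129735)
g(-121) - m = 156/49 - 1*(-129735) = 156/49 + 129735 = 6357171/49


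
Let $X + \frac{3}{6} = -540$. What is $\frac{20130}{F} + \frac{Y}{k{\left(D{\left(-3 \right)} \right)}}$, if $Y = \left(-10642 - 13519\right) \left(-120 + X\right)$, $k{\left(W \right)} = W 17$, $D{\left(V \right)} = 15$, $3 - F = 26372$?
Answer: $\frac{841600694989}{13448190} \approx 62581.0$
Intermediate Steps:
$F = -26369$ ($F = 3 - 26372 = -26369$)
$X = - \frac{1081}{2}$ ($X = - \frac{1}{2} - 540 = - \frac{1081}{2} \approx -540.5$)
$k{\left(W \right)} = 17 W$
$Y = \frac{31916681}{2}$ ($Y = \left(-10642 - 13519\right) \left(-120 - \frac{1081}{2}\right) = \left(-24161\right) \left(- \frac{1321}{2}\right) = \frac{31916681}{2} \approx 1.5958 \cdot 10^{7}$)
$\frac{20130}{F} + \frac{Y}{k{\left(D{\left(-3 \right)} \right)}} = \frac{20130}{-26369} + \frac{31916681}{2 \cdot 17 \cdot 15} = 20130 \left(- \frac{1}{26369}\right) + \frac{31916681}{2 \cdot 255} = - \frac{20130}{26369} + \frac{31916681}{2} \cdot \frac{1}{255} = - \frac{20130}{26369} + \frac{31916681}{510} = \frac{841600694989}{13448190}$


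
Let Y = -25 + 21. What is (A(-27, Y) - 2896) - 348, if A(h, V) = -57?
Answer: -3301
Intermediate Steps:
Y = -4
(A(-27, Y) - 2896) - 348 = (-57 - 2896) - 348 = -2953 - 348 = -3301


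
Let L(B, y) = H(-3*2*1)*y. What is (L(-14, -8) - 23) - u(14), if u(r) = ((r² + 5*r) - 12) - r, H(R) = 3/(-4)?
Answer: -257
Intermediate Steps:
H(R) = -¾ (H(R) = 3*(-¼) = -¾)
L(B, y) = -3*y/4
u(r) = -12 + r² + 4*r (u(r) = (-12 + r² + 5*r) - r = -12 + r² + 4*r)
(L(-14, -8) - 23) - u(14) = (-¾*(-8) - 23) - (-12 + 14² + 4*14) = (6 - 23) - (-12 + 196 + 56) = -17 - 1*240 = -17 - 240 = -257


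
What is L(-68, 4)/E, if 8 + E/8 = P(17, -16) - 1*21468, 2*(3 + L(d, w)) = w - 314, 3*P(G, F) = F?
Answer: 237/257776 ≈ 0.00091940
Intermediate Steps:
P(G, F) = F/3
L(d, w) = -160 + w/2 (L(d, w) = -3 + (w - 314)/2 = -3 + (-314 + w)/2 = -3 + (-157 + w/2) = -160 + w/2)
E = -515552/3 (E = -64 + 8*((⅓)*(-16) - 1*21468) = -64 + 8*(-16/3 - 21468) = -64 + 8*(-64420/3) = -64 - 515360/3 = -515552/3 ≈ -1.7185e+5)
L(-68, 4)/E = (-160 + (½)*4)/(-515552/3) = (-160 + 2)*(-3/515552) = -158*(-3/515552) = 237/257776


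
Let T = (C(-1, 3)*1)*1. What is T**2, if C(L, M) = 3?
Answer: 9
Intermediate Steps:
T = 3 (T = (3*1)*1 = 3*1 = 3)
T**2 = 3**2 = 9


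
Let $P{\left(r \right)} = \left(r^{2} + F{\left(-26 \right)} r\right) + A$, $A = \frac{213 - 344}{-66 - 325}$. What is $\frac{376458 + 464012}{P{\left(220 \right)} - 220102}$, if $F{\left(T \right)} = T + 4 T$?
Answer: $- \frac{328623770}{78317951} \approx -4.196$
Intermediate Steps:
$F{\left(T \right)} = 5 T$
$A = \frac{131}{391}$ ($A = - \frac{131}{-391} = \left(-131\right) \left(- \frac{1}{391}\right) = \frac{131}{391} \approx 0.33504$)
$P{\left(r \right)} = \frac{131}{391} + r^{2} - 130 r$ ($P{\left(r \right)} = \left(r^{2} + 5 \left(-26\right) r\right) + \frac{131}{391} = \left(r^{2} - 130 r\right) + \frac{131}{391} = \frac{131}{391} + r^{2} - 130 r$)
$\frac{376458 + 464012}{P{\left(220 \right)} - 220102} = \frac{376458 + 464012}{\left(\frac{131}{391} + 220^{2} - 28600\right) - 220102} = \frac{840470}{\left(\frac{131}{391} + 48400 - 28600\right) - 220102} = \frac{840470}{\frac{7741931}{391} - 220102} = \frac{840470}{- \frac{78317951}{391}} = 840470 \left(- \frac{391}{78317951}\right) = - \frac{328623770}{78317951}$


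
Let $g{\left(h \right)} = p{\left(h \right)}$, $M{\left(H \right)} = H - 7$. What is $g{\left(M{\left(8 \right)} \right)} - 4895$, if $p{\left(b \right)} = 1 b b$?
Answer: $-4894$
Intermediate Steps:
$M{\left(H \right)} = -7 + H$
$p{\left(b \right)} = b^{2}$ ($p{\left(b \right)} = b b = b^{2}$)
$g{\left(h \right)} = h^{2}$
$g{\left(M{\left(8 \right)} \right)} - 4895 = \left(-7 + 8\right)^{2} - 4895 = 1^{2} - 4895 = 1 - 4895 = -4894$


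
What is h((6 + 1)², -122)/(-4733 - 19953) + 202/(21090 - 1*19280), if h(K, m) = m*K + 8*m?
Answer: 4393328/11170415 ≈ 0.39330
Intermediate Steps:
h(K, m) = 8*m + K*m (h(K, m) = K*m + 8*m = 8*m + K*m)
h((6 + 1)², -122)/(-4733 - 19953) + 202/(21090 - 1*19280) = (-122*(8 + (6 + 1)²))/(-4733 - 19953) + 202/(21090 - 1*19280) = -122*(8 + 7²)/(-24686) + 202/(21090 - 19280) = -122*(8 + 49)*(-1/24686) + 202/1810 = -122*57*(-1/24686) + 202*(1/1810) = -6954*(-1/24686) + 101/905 = 3477/12343 + 101/905 = 4393328/11170415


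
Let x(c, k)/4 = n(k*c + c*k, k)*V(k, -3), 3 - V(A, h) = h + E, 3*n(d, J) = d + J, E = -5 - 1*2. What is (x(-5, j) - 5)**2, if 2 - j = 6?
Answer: 383161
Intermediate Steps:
j = -4 (j = 2 - 1*6 = 2 - 6 = -4)
E = -7 (E = -5 - 2 = -7)
n(d, J) = J/3 + d/3 (n(d, J) = (d + J)/3 = (J + d)/3 = J/3 + d/3)
V(A, h) = 10 - h (V(A, h) = 3 - (h - 7) = 3 - (-7 + h) = 3 + (7 - h) = 10 - h)
x(c, k) = 52*k/3 + 104*c*k/3 (x(c, k) = 4*((k/3 + (k*c + c*k)/3)*(10 - 1*(-3))) = 4*((k/3 + (c*k + c*k)/3)*(10 + 3)) = 4*((k/3 + (2*c*k)/3)*13) = 4*((k/3 + 2*c*k/3)*13) = 4*(13*k/3 + 26*c*k/3) = 52*k/3 + 104*c*k/3)
(x(-5, j) - 5)**2 = ((52/3)*(-4)*(1 + 2*(-5)) - 5)**2 = ((52/3)*(-4)*(1 - 10) - 5)**2 = ((52/3)*(-4)*(-9) - 5)**2 = (624 - 5)**2 = 619**2 = 383161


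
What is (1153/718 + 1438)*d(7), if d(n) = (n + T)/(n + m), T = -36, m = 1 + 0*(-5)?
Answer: -29975473/5744 ≈ -5218.6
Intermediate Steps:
m = 1 (m = 1 + 0 = 1)
d(n) = (-36 + n)/(1 + n) (d(n) = (n - 36)/(n + 1) = (-36 + n)/(1 + n))
(1153/718 + 1438)*d(7) = (1153/718 + 1438)*((-36 + 7)/(1 + 7)) = (1153*(1/718) + 1438)*(-29/8) = (1153/718 + 1438)*((⅛)*(-29)) = (1033637/718)*(-29/8) = -29975473/5744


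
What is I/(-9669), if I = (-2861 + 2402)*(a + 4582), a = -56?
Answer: 692478/3223 ≈ 214.85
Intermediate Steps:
I = -2077434 (I = (-2861 + 2402)*(-56 + 4582) = -459*4526 = -2077434)
I/(-9669) = -2077434/(-9669) = -2077434*(-1/9669) = 692478/3223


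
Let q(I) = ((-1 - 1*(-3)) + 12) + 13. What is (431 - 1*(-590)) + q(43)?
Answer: 1048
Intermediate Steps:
q(I) = 27 (q(I) = ((-1 + 3) + 12) + 13 = (2 + 12) + 13 = 14 + 13 = 27)
(431 - 1*(-590)) + q(43) = (431 - 1*(-590)) + 27 = (431 + 590) + 27 = 1021 + 27 = 1048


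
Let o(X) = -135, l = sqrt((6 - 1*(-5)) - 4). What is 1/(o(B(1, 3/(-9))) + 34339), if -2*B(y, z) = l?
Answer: 1/34204 ≈ 2.9236e-5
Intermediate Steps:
l = sqrt(7) (l = sqrt((6 + 5) - 4) = sqrt(11 - 4) = sqrt(7) ≈ 2.6458)
B(y, z) = -sqrt(7)/2
1/(o(B(1, 3/(-9))) + 34339) = 1/(-135 + 34339) = 1/34204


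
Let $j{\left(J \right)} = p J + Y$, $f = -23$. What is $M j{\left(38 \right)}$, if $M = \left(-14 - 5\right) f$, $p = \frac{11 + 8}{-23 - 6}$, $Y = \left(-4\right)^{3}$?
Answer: $- \frac{1126586}{29} \approx -38848.0$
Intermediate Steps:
$Y = -64$
$p = - \frac{19}{29}$ ($p = \frac{19}{-29} = 19 \left(- \frac{1}{29}\right) = - \frac{19}{29} \approx -0.65517$)
$M = 437$ ($M = \left(-14 - 5\right) \left(-23\right) = \left(-19\right) \left(-23\right) = 437$)
$j{\left(J \right)} = -64 - \frac{19 J}{29}$ ($j{\left(J \right)} = - \frac{19 J}{29} - 64 = -64 - \frac{19 J}{29}$)
$M j{\left(38 \right)} = 437 \left(-64 - \frac{722}{29}\right) = 437 \left(- \frac{2578}{29}\right) = - \frac{1126586}{29}$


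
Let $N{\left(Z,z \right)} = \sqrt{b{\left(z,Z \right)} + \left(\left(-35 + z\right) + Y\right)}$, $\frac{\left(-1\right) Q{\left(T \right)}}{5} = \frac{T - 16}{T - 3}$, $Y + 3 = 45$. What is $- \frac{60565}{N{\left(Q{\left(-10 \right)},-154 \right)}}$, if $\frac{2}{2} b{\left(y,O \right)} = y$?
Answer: $\frac{60565 i \sqrt{301}}{301} \approx 3490.9 i$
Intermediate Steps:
$Y = 42$ ($Y = -3 + 45 = 42$)
$Q{\left(T \right)} = - \frac{5 \left(-16 + T\right)}{-3 + T}$ ($Q{\left(T \right)} = - 5 \frac{T - 16}{T - 3} = - 5 \frac{-16 + T}{-3 + T} = - \frac{5 \left(-16 + T\right)}{-3 + T}$)
$b{\left(y,O \right)} = y$
$N{\left(Z,z \right)} = \sqrt{7 + 2 z}$ ($N{\left(Z,z \right)} = \sqrt{z + \left(\left(-35 + z\right) + 42\right)} = \sqrt{z + \left(7 + z\right)} = \sqrt{7 + 2 z}$)
$- \frac{60565}{N{\left(Q{\left(-10 \right)},-154 \right)}} = - \frac{60565}{\sqrt{7 + 2 \left(-154\right)}} = - \frac{60565}{\sqrt{7 - 308}} = - \frac{60565}{\sqrt{-301}} = - \frac{60565}{i \sqrt{301}} = - 60565 \left(- \frac{i \sqrt{301}}{301}\right) = \frac{60565 i \sqrt{301}}{301}$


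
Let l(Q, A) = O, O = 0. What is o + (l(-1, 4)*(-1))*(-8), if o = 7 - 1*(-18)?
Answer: 25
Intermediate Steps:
l(Q, A) = 0
o = 25 (o = 7 + 18 = 25)
o + (l(-1, 4)*(-1))*(-8) = 25 + (0*(-1))*(-8) = 25 + 0*(-8) = 25 + 0 = 25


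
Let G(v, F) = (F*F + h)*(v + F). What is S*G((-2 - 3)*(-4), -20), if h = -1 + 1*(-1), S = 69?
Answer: 0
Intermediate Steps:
h = -2 (h = -1 - 1 = -2)
G(v, F) = (-2 + F**2)*(F + v) (G(v, F) = (F*F - 2)*(v + F) = (F**2 - 2)*(F + v) = (-2 + F**2)*(F + v))
S*G((-2 - 3)*(-4), -20) = 69*((-20)**3 - 2*(-20) - 2*(-2 - 3)*(-4) + ((-2 - 3)*(-4))*(-20)**2) = 69*(-8000 + 40 - (-10)*(-4) - 5*(-4)*400) = 69*(-8000 + 40 - 2*20 + 20*400) = 69*(-8000 + 40 - 40 + 8000) = 69*0 = 0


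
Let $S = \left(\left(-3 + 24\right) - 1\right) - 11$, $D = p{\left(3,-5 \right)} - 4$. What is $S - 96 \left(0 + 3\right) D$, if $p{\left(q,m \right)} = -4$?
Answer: $2313$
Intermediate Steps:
$D = -8$ ($D = -4 - 4 = -8$)
$S = 9$ ($S = \left(21 - 1\right) - 11 = 20 - 11 = 9$)
$S - 96 \left(0 + 3\right) D = 9 - 96 \left(0 + 3\right) \left(-8\right) = 9 - 96 \cdot 3 \left(-8\right) = 9 - -2304 = 9 + 2304 = 2313$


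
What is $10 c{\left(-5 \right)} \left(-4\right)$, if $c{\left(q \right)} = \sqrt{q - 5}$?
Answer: $- 40 i \sqrt{10} \approx - 126.49 i$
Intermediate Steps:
$c{\left(q \right)} = \sqrt{-5 + q}$
$10 c{\left(-5 \right)} \left(-4\right) = 10 \sqrt{-5 - 5} \left(-4\right) = 10 \sqrt{-10} \left(-4\right) = 10 i \sqrt{10} \left(-4\right) = - 40 i \sqrt{10}$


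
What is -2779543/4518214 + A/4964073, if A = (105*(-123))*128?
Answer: -7089001428773/7476248041874 ≈ -0.94820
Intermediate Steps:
A = -1653120 (A = -12915*128 = -1653120)
-2779543/4518214 + A/4964073 = -2779543/4518214 - 1653120/4964073 = -2779543*1/4518214 - 1653120*1/4964073 = -2779543/4518214 - 551040/1654691 = -7089001428773/7476248041874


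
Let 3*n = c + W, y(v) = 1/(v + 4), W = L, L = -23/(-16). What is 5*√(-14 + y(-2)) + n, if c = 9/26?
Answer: 371/624 + 15*I*√6/2 ≈ 0.59455 + 18.371*I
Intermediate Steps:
L = 23/16 (L = -23*(-1/16) = 23/16 ≈ 1.4375)
W = 23/16 ≈ 1.4375
c = 9/26 (c = 9*(1/26) = 9/26 ≈ 0.34615)
y(v) = 1/(4 + v)
n = 371/624 (n = (9/26 + 23/16)/3 = (⅓)*(371/208) = 371/624 ≈ 0.59455)
5*√(-14 + y(-2)) + n = 5*√(-14 + 1/(4 - 2)) + 371/624 = 5*√(-14 + 1/2) + 371/624 = 5*√(-14 + ½) + 371/624 = 5*√(-27/2) + 371/624 = 5*(3*I*√6/2) + 371/624 = 15*I*√6/2 + 371/624 = 371/624 + 15*I*√6/2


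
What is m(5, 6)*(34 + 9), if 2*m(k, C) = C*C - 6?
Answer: 645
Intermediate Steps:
m(k, C) = -3 + C**2/2 (m(k, C) = (C*C - 6)/2 = (C**2 - 6)/2 = (-6 + C**2)/2 = -3 + C**2/2)
m(5, 6)*(34 + 9) = (-3 + (1/2)*6**2)*(34 + 9) = (-3 + (1/2)*36)*43 = (-3 + 18)*43 = 15*43 = 645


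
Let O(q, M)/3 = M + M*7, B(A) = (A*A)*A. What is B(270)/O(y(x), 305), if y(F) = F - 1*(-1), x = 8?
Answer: 164025/61 ≈ 2688.9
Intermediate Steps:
B(A) = A**3 (B(A) = A**2*A = A**3)
y(F) = 1 + F (y(F) = F + 1 = 1 + F)
O(q, M) = 24*M (O(q, M) = 3*(M + M*7) = 3*(M + 7*M) = 3*(8*M) = 24*M)
B(270)/O(y(x), 305) = 270**3/((24*305)) = 19683000/7320 = 19683000*(1/7320) = 164025/61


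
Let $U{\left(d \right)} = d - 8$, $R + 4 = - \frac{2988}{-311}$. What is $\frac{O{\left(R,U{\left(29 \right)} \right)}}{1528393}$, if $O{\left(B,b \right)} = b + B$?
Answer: $\frac{8275}{475330223} \approx 1.7409 \cdot 10^{-5}$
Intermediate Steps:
$R = \frac{1744}{311}$ ($R = -4 - \frac{2988}{-311} = -4 - - \frac{2988}{311} = -4 + \frac{2988}{311} = \frac{1744}{311} \approx 5.6077$)
$U{\left(d \right)} = -8 + d$ ($U{\left(d \right)} = d - 8 = -8 + d$)
$O{\left(B,b \right)} = B + b$
$\frac{O{\left(R,U{\left(29 \right)} \right)}}{1528393} = \frac{\frac{1744}{311} + \left(-8 + 29\right)}{1528393} = \left(\frac{1744}{311} + 21\right) \frac{1}{1528393} = \frac{8275}{311} \cdot \frac{1}{1528393} = \frac{8275}{475330223}$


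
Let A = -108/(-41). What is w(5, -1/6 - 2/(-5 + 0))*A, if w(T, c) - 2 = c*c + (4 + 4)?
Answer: 27147/1025 ≈ 26.485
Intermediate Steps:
A = 108/41 (A = -108*(-1/41) = 108/41 ≈ 2.6341)
w(T, c) = 10 + c**2 (w(T, c) = 2 + (c*c + (4 + 4)) = 2 + (c**2 + 8) = 2 + (8 + c**2) = 10 + c**2)
w(5, -1/6 - 2/(-5 + 0))*A = (10 + (-1/6 - 2/(-5 + 0))**2)*(108/41) = (10 + (-1*1/6 - 2/(-5))**2)*(108/41) = (10 + (-1/6 - 2*(-1/5))**2)*(108/41) = (10 + (-1/6 + 2/5)**2)*(108/41) = (10 + (7/30)**2)*(108/41) = (10 + 49/900)*(108/41) = (9049/900)*(108/41) = 27147/1025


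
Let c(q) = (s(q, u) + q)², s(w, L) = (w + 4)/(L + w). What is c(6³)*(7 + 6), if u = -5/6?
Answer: 1020481682688/1666681 ≈ 6.1228e+5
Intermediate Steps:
u = -⅚ (u = -5*⅙ = -⅚ ≈ -0.83333)
s(w, L) = (4 + w)/(L + w)
c(q) = (q + (4 + q)/(-⅚ + q))² (c(q) = ((4 + q)/(-⅚ + q) + q)² = (q + (4 + q)/(-⅚ + q))²)
c(6³)*(7 + 6) = ((24 + 6³ + 6*(6³)²)²/(-5 + 6*6³)²)*(7 + 6) = ((24 + 216 + 6*216²)²/(-5 + 6*216)²)*13 = ((24 + 216 + 6*46656)²/(-5 + 1296)²)*13 = ((24 + 216 + 279936)²/1291²)*13 = ((1/1666681)*280176²)*13 = ((1/1666681)*78498590976)*13 = (78498590976/1666681)*13 = 1020481682688/1666681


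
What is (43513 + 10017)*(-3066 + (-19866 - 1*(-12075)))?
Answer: -581175210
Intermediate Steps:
(43513 + 10017)*(-3066 + (-19866 - 1*(-12075))) = 53530*(-3066 + (-19866 + 12075)) = 53530*(-3066 - 7791) = 53530*(-10857) = -581175210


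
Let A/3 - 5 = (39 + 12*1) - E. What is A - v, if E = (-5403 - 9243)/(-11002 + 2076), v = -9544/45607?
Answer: 33236053577/203544041 ≈ 163.29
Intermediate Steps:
v = -9544/45607 (v = -9544*1/45607 = -9544/45607 ≈ -0.20927)
E = 7323/4463 (E = -14646/(-8926) = -14646*(-1/8926) = 7323/4463 ≈ 1.6408)
A = 727815/4463 (A = 15 + 3*((39 + 12*1) - 1*7323/4463) = 15 + 3*((39 + 12) - 7323/4463) = 15 + 3*(51 - 7323/4463) = 15 + 3*(220290/4463) = 15 + 660870/4463 = 727815/4463 ≈ 163.08)
A - v = 727815/4463 - 1*(-9544/45607) = 727815/4463 + 9544/45607 = 33236053577/203544041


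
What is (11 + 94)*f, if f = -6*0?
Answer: 0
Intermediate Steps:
f = 0
(11 + 94)*f = (11 + 94)*0 = 105*0 = 0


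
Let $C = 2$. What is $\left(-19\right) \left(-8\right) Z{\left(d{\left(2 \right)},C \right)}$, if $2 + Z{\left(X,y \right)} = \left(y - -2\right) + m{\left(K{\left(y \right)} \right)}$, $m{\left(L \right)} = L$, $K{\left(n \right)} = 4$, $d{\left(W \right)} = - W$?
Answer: $912$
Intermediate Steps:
$Z{\left(X,y \right)} = 4 + y$ ($Z{\left(X,y \right)} = -2 + \left(\left(y - -2\right) + 4\right) = -2 + \left(\left(y + 2\right) + 4\right) = -2 + \left(\left(2 + y\right) + 4\right) = -2 + \left(6 + y\right) = 4 + y$)
$\left(-19\right) \left(-8\right) Z{\left(d{\left(2 \right)},C \right)} = \left(-19\right) \left(-8\right) \left(4 + 2\right) = 152 \cdot 6 = 912$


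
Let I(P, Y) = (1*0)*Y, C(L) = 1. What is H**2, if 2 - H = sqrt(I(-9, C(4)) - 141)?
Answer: (2 - I*sqrt(141))**2 ≈ -137.0 - 47.497*I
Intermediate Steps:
I(P, Y) = 0 (I(P, Y) = 0*Y = 0)
H = 2 - I*sqrt(141) (H = 2 - sqrt(0 - 141) = 2 - sqrt(-141) = 2 - I*sqrt(141) ≈ 2.0 - 11.874*I)
H**2 = (2 - I*sqrt(141))**2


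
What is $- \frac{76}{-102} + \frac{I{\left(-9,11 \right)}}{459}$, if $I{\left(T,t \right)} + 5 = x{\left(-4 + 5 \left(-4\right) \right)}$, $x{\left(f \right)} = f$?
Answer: $\frac{313}{459} \approx 0.68192$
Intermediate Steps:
$I{\left(T,t \right)} = -29$ ($I{\left(T,t \right)} = -5 + \left(-4 + 5 \left(-4\right)\right) = -5 - 24 = -29$)
$- \frac{76}{-102} + \frac{I{\left(-9,11 \right)}}{459} = - \frac{76}{-102} - \frac{29}{459} = \left(-76\right) \left(- \frac{1}{102}\right) - \frac{29}{459} = \frac{38}{51} - \frac{29}{459} = \frac{313}{459}$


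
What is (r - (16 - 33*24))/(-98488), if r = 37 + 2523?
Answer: -417/12311 ≈ -0.033872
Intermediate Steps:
r = 2560
(r - (16 - 33*24))/(-98488) = (2560 - (16 - 33*24))/(-98488) = (2560 - (16 - 792))*(-1/98488) = (2560 - 1*(-776))*(-1/98488) = (2560 + 776)*(-1/98488) = 3336*(-1/98488) = -417/12311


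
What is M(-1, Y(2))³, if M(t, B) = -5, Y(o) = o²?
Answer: -125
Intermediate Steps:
M(-1, Y(2))³ = (-5)³ = -125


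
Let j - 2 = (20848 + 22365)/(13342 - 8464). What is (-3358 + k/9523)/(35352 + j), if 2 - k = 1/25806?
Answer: -670912197309309/7065328991460575 ≈ -0.094958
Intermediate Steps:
k = 51611/25806 (k = 2 - 1/25806 = 51611/25806 ≈ 2.0000)
j = 52969/4878 (j = 2 + (20848 + 22365)/(13342 - 8464) = 2 + 43213/4878 = 52969/4878 ≈ 10.859)
(-3358 + k/9523)/(35352 + j) = (-3358 + (51611/25806)/9523)/(35352 + 52969/4878) = (-3358 + (51611/25806)*(1/9523))/(172500025/4878) = (-3358 + 51611/245750538)*(4878/172500025) = -825230254993/245750538*4878/172500025 = -670912197309309/7065328991460575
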